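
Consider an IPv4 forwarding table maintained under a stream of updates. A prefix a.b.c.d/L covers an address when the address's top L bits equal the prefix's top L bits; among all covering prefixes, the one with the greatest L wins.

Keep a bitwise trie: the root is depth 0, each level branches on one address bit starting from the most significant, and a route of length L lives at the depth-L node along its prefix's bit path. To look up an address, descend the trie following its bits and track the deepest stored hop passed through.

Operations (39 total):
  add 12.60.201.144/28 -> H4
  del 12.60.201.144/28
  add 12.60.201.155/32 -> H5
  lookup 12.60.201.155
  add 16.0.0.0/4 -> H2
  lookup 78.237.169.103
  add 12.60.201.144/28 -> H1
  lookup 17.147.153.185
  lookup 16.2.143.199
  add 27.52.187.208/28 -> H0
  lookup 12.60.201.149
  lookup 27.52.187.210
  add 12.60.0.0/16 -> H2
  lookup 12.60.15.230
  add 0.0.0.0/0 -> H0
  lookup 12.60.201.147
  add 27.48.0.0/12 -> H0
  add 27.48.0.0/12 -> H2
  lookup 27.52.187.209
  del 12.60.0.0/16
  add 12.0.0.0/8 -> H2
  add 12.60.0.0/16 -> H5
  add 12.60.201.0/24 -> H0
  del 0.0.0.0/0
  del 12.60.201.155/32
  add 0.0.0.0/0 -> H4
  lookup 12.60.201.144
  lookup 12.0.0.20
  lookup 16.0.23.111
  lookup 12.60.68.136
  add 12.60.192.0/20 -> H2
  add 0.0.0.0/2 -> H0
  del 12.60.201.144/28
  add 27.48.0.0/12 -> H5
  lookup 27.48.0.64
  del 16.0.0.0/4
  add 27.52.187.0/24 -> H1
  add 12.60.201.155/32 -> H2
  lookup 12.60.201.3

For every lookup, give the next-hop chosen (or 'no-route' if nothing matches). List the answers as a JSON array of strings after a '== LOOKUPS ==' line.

Trace:
  + 12.60.201.144/28 (H4) depth=28
  - 12.60.201.144/28 clear@28
  + 12.60.201.155/32 (H5) depth=32
  lookup 12.60.201.155: bits 00001100001111001100100110011011 walk d0:-→d1:-→d2:-→d3:-→d4:-→d5:-→d6:-→d7:-→d8:-→d9:-→d10:-→d11:-→d12:-→d13:-→d14:-→d15:-→d16:-→d17:-→d18:-→d19:-→d20:-→d21:-→d22:-→d23:-→d24:-→d25:-→d26:-→d27:-→d28:-→d29:-→d30:-→d31:-→d32:H5 -> H5
  + 16.0.0.0/4 (H2) depth=4
  lookup 78.237.169.103: bits 0 walk d0:-→d1:- -> no-route
  + 12.60.201.144/28 (H1) depth=28
  lookup 17.147.153.185: bits 0001 walk d0:-→d1:-→d2:-→d3:-→d4:H2 -> H2
  lookup 16.2.143.199: bits 0001 walk d0:-→d1:-→d2:-→d3:-→d4:H2 -> H2
  + 27.52.187.208/28 (H0) depth=28
  lookup 12.60.201.149: bits 0000110000111100110010011001 walk d0:-→d1:-→d2:-→d3:-→d4:-→d5:-→d6:-→d7:-→d8:-→d9:-→d10:-→d11:-→d12:-→d13:-→d14:-→d15:-→d16:-→d17:-→d18:-→d19:-→d20:-→d21:-→d22:-→d23:-→d24:-→d25:-→d26:-→d27:-→d28:H1 -> H1
  lookup 27.52.187.210: bits 0001101100110100101110111101 walk d0:-→d1:-→d2:-→d3:-→d4:H2→d5:-→d6:-→d7:-→d8:-→d9:-→d10:-→d11:-→d12:-→d13:-→d14:-→d15:-→d16:-→d17:-→d18:-→d19:-→d20:-→d21:-→d22:-→d23:-→d24:-→d25:-→d26:-→d27:-→d28:H0 -> H0
  + 12.60.0.0/16 (H2) depth=16
  lookup 12.60.15.230: bits 0000110000111100 walk d0:-→d1:-→d2:-→d3:-→d4:-→d5:-→d6:-→d7:-→d8:-→d9:-→d10:-→d11:-→d12:-→d13:-→d14:-→d15:-→d16:H2 -> H2
  + 0.0.0.0/0 (H0) depth=0
  lookup 12.60.201.147: bits 0000110000111100110010011001 walk d0:H0→d1:-→d2:-→d3:-→d4:-→d5:-→d6:-→d7:-→d8:-→d9:-→d10:-→d11:-→d12:-→d13:-→d14:-→d15:-→d16:H2→d17:-→d18:-→d19:-→d20:-→d21:-→d22:-→d23:-→d24:-→d25:-→d26:-→d27:-→d28:H1 -> H1
  + 27.48.0.0/12 (H0) depth=12
  + 27.48.0.0/12 (H2) depth=12
  lookup 27.52.187.209: bits 0001101100110100101110111101 walk d0:H0→d1:-→d2:-→d3:-→d4:H2→d5:-→d6:-→d7:-→d8:-→d9:-→d10:-→d11:-→d12:H2→d13:-→d14:-→d15:-→d16:-→d17:-→d18:-→d19:-→d20:-→d21:-→d22:-→d23:-→d24:-→d25:-→d26:-→d27:-→d28:H0 -> H0
  - 12.60.0.0/16 clear@16
  + 12.0.0.0/8 (H2) depth=8
  + 12.60.0.0/16 (H5) depth=16
  + 12.60.201.0/24 (H0) depth=24
  - 0.0.0.0/0 clear@0
  - 12.60.201.155/32 clear@32
  + 0.0.0.0/0 (H4) depth=0
  lookup 12.60.201.144: bits 0000110000111100110010011001 walk d0:H4→d1:-→d2:-→d3:-→d4:-→d5:-→d6:-→d7:-→d8:H2→d9:-→d10:-→d11:-→d12:-→d13:-→d14:-→d15:-→d16:H5→d17:-→d18:-→d19:-→d20:-→d21:-→d22:-→d23:-→d24:H0→d25:-→d26:-→d27:-→d28:H1 -> H1
  lookup 12.0.0.20: bits 0000110000 walk d0:H4→d1:-→d2:-→d3:-→d4:-→d5:-→d6:-→d7:-→d8:H2→d9:-→d10:- -> H2
  lookup 16.0.23.111: bits 0001 walk d0:H4→d1:-→d2:-→d3:-→d4:H2 -> H2
  lookup 12.60.68.136: bits 0000110000111100 walk d0:H4→d1:-→d2:-→d3:-→d4:-→d5:-→d6:-→d7:-→d8:H2→d9:-→d10:-→d11:-→d12:-→d13:-→d14:-→d15:-→d16:H5 -> H5
  + 12.60.192.0/20 (H2) depth=20
  + 0.0.0.0/2 (H0) depth=2
  - 12.60.201.144/28 clear@28
  + 27.48.0.0/12 (H5) depth=12
  lookup 27.48.0.64: bits 0001101100110 walk d0:H4→d1:-→d2:H0→d3:-→d4:H2→d5:-→d6:-→d7:-→d8:-→d9:-→d10:-→d11:-→d12:H5→d13:- -> H5
  - 16.0.0.0/4 clear@4
  + 27.52.187.0/24 (H1) depth=24
  + 12.60.201.155/32 (H2) depth=32
  lookup 12.60.201.3: bits 000011000011110011001001 walk d0:H4→d1:-→d2:H0→d3:-→d4:-→d5:-→d6:-→d7:-→d8:H2→d9:-→d10:-→d11:-→d12:-→d13:-→d14:-→d15:-→d16:H5→d17:-→d18:-→d19:-→d20:H2→d21:-→d22:-→d23:-→d24:H0 -> H0

== LOOKUPS ==
["H5","no-route","H2","H2","H1","H0","H2","H1","H0","H1","H2","H2","H5","H5","H0"]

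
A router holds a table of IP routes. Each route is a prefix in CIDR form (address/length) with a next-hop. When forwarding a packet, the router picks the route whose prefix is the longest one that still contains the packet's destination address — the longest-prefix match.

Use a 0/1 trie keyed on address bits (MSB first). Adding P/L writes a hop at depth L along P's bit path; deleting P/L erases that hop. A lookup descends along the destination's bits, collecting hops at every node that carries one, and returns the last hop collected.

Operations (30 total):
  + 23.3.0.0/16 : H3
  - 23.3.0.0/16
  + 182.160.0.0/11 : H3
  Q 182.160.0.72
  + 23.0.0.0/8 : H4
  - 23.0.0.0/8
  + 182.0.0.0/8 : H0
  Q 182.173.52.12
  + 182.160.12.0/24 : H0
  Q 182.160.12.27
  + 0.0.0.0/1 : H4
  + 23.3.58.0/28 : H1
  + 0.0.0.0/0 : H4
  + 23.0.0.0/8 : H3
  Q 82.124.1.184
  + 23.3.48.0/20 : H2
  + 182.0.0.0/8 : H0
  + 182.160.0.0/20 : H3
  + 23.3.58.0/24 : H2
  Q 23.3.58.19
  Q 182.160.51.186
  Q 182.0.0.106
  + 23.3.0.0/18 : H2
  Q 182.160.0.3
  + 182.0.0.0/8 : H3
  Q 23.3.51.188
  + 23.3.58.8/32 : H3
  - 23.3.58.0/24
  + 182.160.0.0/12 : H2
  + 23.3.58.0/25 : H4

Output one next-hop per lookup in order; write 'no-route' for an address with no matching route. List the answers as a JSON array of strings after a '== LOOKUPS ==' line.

Process each operation:
  + 23.3.0.0/16 (H3) depth=16
  del 23.3.0.0/16 (clear depth 16)
  + 182.160.0.0/11 (H3) depth=11
  ? 182.160.0.72  path d0:-→d1:-→d2:-→d3:-→d4:-→d5:-→d6:-→d7:-→d8:-→d9:-→d10:-→d11:H3  best=H3
  + 23.0.0.0/8 (H4) depth=8
  del 23.0.0.0/8 (clear depth 8)
  + 182.0.0.0/8 (H0) depth=8
  ? 182.173.52.12  path d0:-→d1:-→d2:-→d3:-→d4:-→d5:-→d6:-→d7:-→d8:H0→d9:-→d10:-→d11:H3  best=H3
  + 182.160.12.0/24 (H0) depth=24
  ? 182.160.12.27  path d0:-→d1:-→d2:-→d3:-→d4:-→d5:-→d6:-→d7:-→d8:H0→d9:-→d10:-→d11:H3→d12:-→d13:-→d14:-→d15:-→d16:-→d17:-→d18:-→d19:-→d20:-→d21:-→d22:-→d23:-→d24:H0  best=H0
  + 0.0.0.0/1 (H4) depth=1
  + 23.3.58.0/28 (H1) depth=28
  + 0.0.0.0/0 (H4) depth=0
  + 23.0.0.0/8 (H3) depth=8
  ? 82.124.1.184  path d0:H4→d1:H4  best=H4
  + 23.3.48.0/20 (H2) depth=20
  + 182.0.0.0/8 (H0) depth=8
  + 182.160.0.0/20 (H3) depth=20
  + 23.3.58.0/24 (H2) depth=24
  ? 23.3.58.19  path d0:H4→d1:H4→d2:-→d3:-→d4:-→d5:-→d6:-→d7:-→d8:H3→d9:-→d10:-→d11:-→d12:-→d13:-→d14:-→d15:-→d16:-→d17:-→d18:-→d19:-→d20:H2→d21:-→d22:-→d23:-→d24:H2→d25:-→d26:-→d27:-  best=H2
  ? 182.160.51.186  path d0:H4→d1:-→d2:-→d3:-→d4:-→d5:-→d6:-→d7:-→d8:H0→d9:-→d10:-→d11:H3→d12:-→d13:-→d14:-→d15:-→d16:-→d17:-→d18:-  best=H3
  ? 182.0.0.106  path d0:H4→d1:-→d2:-→d3:-→d4:-→d5:-→d6:-→d7:-→d8:H0  best=H0
  + 23.3.0.0/18 (H2) depth=18
  ? 182.160.0.3  path d0:H4→d1:-→d2:-→d3:-→d4:-→d5:-→d6:-→d7:-→d8:H0→d9:-→d10:-→d11:H3→d12:-→d13:-→d14:-→d15:-→d16:-→d17:-→d18:-→d19:-→d20:H3  best=H3
  + 182.0.0.0/8 (H3) depth=8
  ? 23.3.51.188  path d0:H4→d1:H4→d2:-→d3:-→d4:-→d5:-→d6:-→d7:-→d8:H3→d9:-→d10:-→d11:-→d12:-→d13:-→d14:-→d15:-→d16:-→d17:-→d18:H2→d19:-→d20:H2  best=H2
  + 23.3.58.8/32 (H3) depth=32
  del 23.3.58.0/24 (clear depth 24)
  + 182.160.0.0/12 (H2) depth=12
  + 23.3.58.0/25 (H4) depth=25

== LOOKUPS ==
["H3","H3","H0","H4","H2","H3","H0","H3","H2"]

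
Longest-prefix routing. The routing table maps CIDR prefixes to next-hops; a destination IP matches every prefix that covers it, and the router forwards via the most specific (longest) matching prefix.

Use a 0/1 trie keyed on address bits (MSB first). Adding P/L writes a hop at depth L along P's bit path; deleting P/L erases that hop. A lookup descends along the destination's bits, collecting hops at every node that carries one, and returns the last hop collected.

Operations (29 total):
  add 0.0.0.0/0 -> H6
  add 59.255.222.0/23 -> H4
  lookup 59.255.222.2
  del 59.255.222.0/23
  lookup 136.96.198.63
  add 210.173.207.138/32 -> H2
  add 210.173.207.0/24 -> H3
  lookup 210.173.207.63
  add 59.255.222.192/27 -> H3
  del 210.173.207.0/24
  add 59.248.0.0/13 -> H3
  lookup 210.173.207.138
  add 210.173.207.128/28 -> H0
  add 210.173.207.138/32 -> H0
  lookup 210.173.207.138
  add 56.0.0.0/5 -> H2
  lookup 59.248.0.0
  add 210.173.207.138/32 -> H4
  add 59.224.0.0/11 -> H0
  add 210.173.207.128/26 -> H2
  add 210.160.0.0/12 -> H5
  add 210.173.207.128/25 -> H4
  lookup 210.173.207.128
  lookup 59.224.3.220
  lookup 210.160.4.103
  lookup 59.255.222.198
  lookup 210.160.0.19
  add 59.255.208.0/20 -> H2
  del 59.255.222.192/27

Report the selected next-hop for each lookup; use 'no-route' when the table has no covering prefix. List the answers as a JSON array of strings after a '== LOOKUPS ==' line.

Trace:
  add 0.0.0.0/0 -> H6 at depth 0
  add 59.255.222.0/23 -> H4 at depth 23
  lookup 59.255.222.2: bits 00111011111111111101111 walk d0:H6→d1:-→d2:-→d3:-→d4:-→d5:-→d6:-→d7:-→d8:-→d9:-→d10:-→d11:-→d12:-→d13:-→d14:-→d15:-→d16:-→d17:-→d18:-→d19:-→d20:-→d21:-→d22:-→d23:H4 -> H4
  - 59.255.222.0/23 clear@23
  lookup 136.96.198.63: bits ε walk d0:H6 -> H6
  add 210.173.207.138/32 -> H2 at depth 32
  add 210.173.207.0/24 -> H3 at depth 24
  lookup 210.173.207.63: bits 110100101010110111001111 walk d0:H6→d1:-→d2:-→d3:-→d4:-→d5:-→d6:-→d7:-→d8:-→d9:-→d10:-→d11:-→d12:-→d13:-→d14:-→d15:-→d16:-→d17:-→d18:-→d19:-→d20:-→d21:-→d22:-→d23:-→d24:H3 -> H3
  add 59.255.222.192/27 -> H3 at depth 27
  - 210.173.207.0/24 clear@24
  add 59.248.0.0/13 -> H3 at depth 13
  lookup 210.173.207.138: bits 11010010101011011100111110001010 walk d0:H6→d1:-→d2:-→d3:-→d4:-→d5:-→d6:-→d7:-→d8:-→d9:-→d10:-→d11:-→d12:-→d13:-→d14:-→d15:-→d16:-→d17:-→d18:-→d19:-→d20:-→d21:-→d22:-→d23:-→d24:-→d25:-→d26:-→d27:-→d28:-→d29:-→d30:-→d31:-→d32:H2 -> H2
  add 210.173.207.128/28 -> H0 at depth 28
  add 210.173.207.138/32 -> H0 at depth 32
  lookup 210.173.207.138: bits 11010010101011011100111110001010 walk d0:H6→d1:-→d2:-→d3:-→d4:-→d5:-→d6:-→d7:-→d8:-→d9:-→d10:-→d11:-→d12:-→d13:-→d14:-→d15:-→d16:-→d17:-→d18:-→d19:-→d20:-→d21:-→d22:-→d23:-→d24:-→d25:-→d26:-→d27:-→d28:H0→d29:-→d30:-→d31:-→d32:H0 -> H0
  add 56.0.0.0/5 -> H2 at depth 5
  lookup 59.248.0.0: bits 0011101111111 walk d0:H6→d1:-→d2:-→d3:-→d4:-→d5:H2→d6:-→d7:-→d8:-→d9:-→d10:-→d11:-→d12:-→d13:H3 -> H3
  add 210.173.207.138/32 -> H4 at depth 32
  add 59.224.0.0/11 -> H0 at depth 11
  add 210.173.207.128/26 -> H2 at depth 26
  add 210.160.0.0/12 -> H5 at depth 12
  add 210.173.207.128/25 -> H4 at depth 25
  lookup 210.173.207.128: bits 1101001010101101110011111000 walk d0:H6→d1:-→d2:-→d3:-→d4:-→d5:-→d6:-→d7:-→d8:-→d9:-→d10:-→d11:-→d12:H5→d13:-→d14:-→d15:-→d16:-→d17:-→d18:-→d19:-→d20:-→d21:-→d22:-→d23:-→d24:-→d25:H4→d26:H2→d27:-→d28:H0 -> H0
  lookup 59.224.3.220: bits 00111011111 walk d0:H6→d1:-→d2:-→d3:-→d4:-→d5:H2→d6:-→d7:-→d8:-→d9:-→d10:-→d11:H0 -> H0
  lookup 210.160.4.103: bits 110100101010 walk d0:H6→d1:-→d2:-→d3:-→d4:-→d5:-→d6:-→d7:-→d8:-→d9:-→d10:-→d11:-→d12:H5 -> H5
  lookup 59.255.222.198: bits 001110111111111111011110110 walk d0:H6→d1:-→d2:-→d3:-→d4:-→d5:H2→d6:-→d7:-→d8:-→d9:-→d10:-→d11:H0→d12:-→d13:H3→d14:-→d15:-→d16:-→d17:-→d18:-→d19:-→d20:-→d21:-→d22:-→d23:-→d24:-→d25:-→d26:-→d27:H3 -> H3
  lookup 210.160.0.19: bits 110100101010 walk d0:H6→d1:-→d2:-→d3:-→d4:-→d5:-→d6:-→d7:-→d8:-→d9:-→d10:-→d11:-→d12:H5 -> H5
  add 59.255.208.0/20 -> H2 at depth 20
  - 59.255.222.192/27 clear@27

== LOOKUPS ==
["H4","H6","H3","H2","H0","H3","H0","H0","H5","H3","H5"]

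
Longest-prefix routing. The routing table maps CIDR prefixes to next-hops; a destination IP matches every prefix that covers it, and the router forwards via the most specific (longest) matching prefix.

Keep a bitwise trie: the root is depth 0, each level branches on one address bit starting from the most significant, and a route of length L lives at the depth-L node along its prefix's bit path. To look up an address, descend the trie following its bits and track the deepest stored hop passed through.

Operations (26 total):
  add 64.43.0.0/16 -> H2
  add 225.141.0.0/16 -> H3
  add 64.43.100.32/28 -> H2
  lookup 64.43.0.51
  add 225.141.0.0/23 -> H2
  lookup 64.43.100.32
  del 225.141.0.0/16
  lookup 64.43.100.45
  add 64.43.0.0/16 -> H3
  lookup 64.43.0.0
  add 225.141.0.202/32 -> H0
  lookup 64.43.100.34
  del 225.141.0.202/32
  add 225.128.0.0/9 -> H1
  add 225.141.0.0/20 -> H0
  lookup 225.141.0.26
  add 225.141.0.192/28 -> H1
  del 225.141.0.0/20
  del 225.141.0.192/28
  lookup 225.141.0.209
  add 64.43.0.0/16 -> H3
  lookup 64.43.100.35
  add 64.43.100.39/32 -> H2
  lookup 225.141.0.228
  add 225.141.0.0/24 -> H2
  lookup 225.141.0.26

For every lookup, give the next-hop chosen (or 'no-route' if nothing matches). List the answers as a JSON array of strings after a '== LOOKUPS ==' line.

Process each operation:
  + 64.43.0.0/16 (H2) depth=16
  + 225.141.0.0/16 (H3) depth=16
  + 64.43.100.32/28 (H2) depth=28
  Q 64.43.0.51: descend 01000000001010110 ; hops seen [H2] ; pick H2
  + 225.141.0.0/23 (H2) depth=23
  Q 64.43.100.32: descend 0100000000101011011001000010 ; hops seen [H2,H2] ; pick H2
  - 225.141.0.0/16 clear@16
  Q 64.43.100.45: descend 0100000000101011011001000010 ; hops seen [H2,H2] ; pick H2
  + 64.43.0.0/16 (H3) depth=16
  Q 64.43.0.0: descend 01000000001010110 ; hops seen [H3] ; pick H3
  + 225.141.0.202/32 (H0) depth=32
  Q 64.43.100.34: descend 0100000000101011011001000010 ; hops seen [H3,H2] ; pick H2
  - 225.141.0.202/32 clear@32
  + 225.128.0.0/9 (H1) depth=9
  + 225.141.0.0/20 (H0) depth=20
  Q 225.141.0.26: descend 111000011000110100000000 ; hops seen [H1,H0,H2] ; pick H2
  + 225.141.0.192/28 (H1) depth=28
  - 225.141.0.0/20 clear@20
  - 225.141.0.192/28 clear@28
  Q 225.141.0.209: descend 111000011000110100000000110 ; hops seen [H1,H2] ; pick H2
  + 64.43.0.0/16 (H3) depth=16
  Q 64.43.100.35: descend 0100000000101011011001000010 ; hops seen [H3,H2] ; pick H2
  + 64.43.100.39/32 (H2) depth=32
  Q 225.141.0.228: descend 11100001100011010000000011 ; hops seen [H1,H2] ; pick H2
  + 225.141.0.0/24 (H2) depth=24
  Q 225.141.0.26: descend 111000011000110100000000 ; hops seen [H1,H2,H2] ; pick H2

== LOOKUPS ==
["H2","H2","H2","H3","H2","H2","H2","H2","H2","H2"]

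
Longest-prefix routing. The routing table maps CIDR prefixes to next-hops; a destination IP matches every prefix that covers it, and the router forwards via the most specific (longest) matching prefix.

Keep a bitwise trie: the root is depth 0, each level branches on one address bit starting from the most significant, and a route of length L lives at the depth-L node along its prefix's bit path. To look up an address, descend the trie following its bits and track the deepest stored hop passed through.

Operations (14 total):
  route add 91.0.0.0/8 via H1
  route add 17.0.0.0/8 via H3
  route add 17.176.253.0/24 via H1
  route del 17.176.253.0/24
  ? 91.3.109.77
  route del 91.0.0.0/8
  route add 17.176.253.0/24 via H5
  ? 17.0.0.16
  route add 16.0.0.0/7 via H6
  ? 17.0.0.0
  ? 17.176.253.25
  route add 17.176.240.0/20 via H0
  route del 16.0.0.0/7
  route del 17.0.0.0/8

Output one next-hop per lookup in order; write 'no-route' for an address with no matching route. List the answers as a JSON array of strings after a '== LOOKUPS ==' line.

Trace:
  add 91.0.0.0/8 -> H1 at depth 8
  add 17.0.0.0/8 -> H3 at depth 8
  add 17.176.253.0/24 -> H1 at depth 24
  - 17.176.253.0/24 clear@24
  lookup 91.3.109.77: bits 01011011 walk d0:-→d1:-→d2:-→d3:-→d4:-→d5:-→d6:-→d7:-→d8:H1 -> H1
  - 91.0.0.0/8 clear@8
  add 17.176.253.0/24 -> H5 at depth 24
  lookup 17.0.0.16: bits 00010001 walk d0:-→d1:-→d2:-→d3:-→d4:-→d5:-→d6:-→d7:-→d8:H3 -> H3
  add 16.0.0.0/7 -> H6 at depth 7
  lookup 17.0.0.0: bits 00010001 walk d0:-→d1:-→d2:-→d3:-→d4:-→d5:-→d6:-→d7:H6→d8:H3 -> H3
  lookup 17.176.253.25: bits 000100011011000011111101 walk d0:-→d1:-→d2:-→d3:-→d4:-→d5:-→d6:-→d7:H6→d8:H3→d9:-→d10:-→d11:-→d12:-→d13:-→d14:-→d15:-→d16:-→d17:-→d18:-→d19:-→d20:-→d21:-→d22:-→d23:-→d24:H5 -> H5
  add 17.176.240.0/20 -> H0 at depth 20
  - 16.0.0.0/7 clear@7
  - 17.0.0.0/8 clear@8

== LOOKUPS ==
["H1","H3","H3","H5"]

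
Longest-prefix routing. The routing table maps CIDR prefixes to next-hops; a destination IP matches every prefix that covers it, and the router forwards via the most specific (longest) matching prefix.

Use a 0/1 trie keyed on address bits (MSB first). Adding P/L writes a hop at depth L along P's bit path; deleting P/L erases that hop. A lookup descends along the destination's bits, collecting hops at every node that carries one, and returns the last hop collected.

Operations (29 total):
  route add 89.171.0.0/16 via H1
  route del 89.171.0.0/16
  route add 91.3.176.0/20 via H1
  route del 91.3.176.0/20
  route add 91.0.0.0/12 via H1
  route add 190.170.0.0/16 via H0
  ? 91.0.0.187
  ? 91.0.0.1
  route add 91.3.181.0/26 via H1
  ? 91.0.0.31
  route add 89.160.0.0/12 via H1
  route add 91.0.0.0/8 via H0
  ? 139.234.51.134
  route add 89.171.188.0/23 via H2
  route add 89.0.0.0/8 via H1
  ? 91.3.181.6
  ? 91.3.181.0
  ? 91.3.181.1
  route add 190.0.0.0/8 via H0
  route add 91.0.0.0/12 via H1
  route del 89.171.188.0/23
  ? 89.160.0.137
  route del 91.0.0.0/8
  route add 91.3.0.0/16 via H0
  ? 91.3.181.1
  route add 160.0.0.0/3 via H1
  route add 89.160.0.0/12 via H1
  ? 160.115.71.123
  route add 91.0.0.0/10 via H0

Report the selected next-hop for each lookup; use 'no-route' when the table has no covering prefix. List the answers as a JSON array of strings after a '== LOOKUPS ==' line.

Trace:
  add 89.171.0.0/16 -> H1 at depth 16
  - 89.171.0.0/16 clear@16
  add 91.3.176.0/20 -> H1 at depth 20
  - 91.3.176.0/20 clear@20
  add 91.0.0.0/12 -> H1 at depth 12
  add 190.170.0.0/16 -> H0 at depth 16
  Q 91.0.0.187: descend 01011011000000 ; hops seen [H1] ; pick H1
  Q 91.0.0.1: descend 01011011000000 ; hops seen [H1] ; pick H1
  add 91.3.181.0/26 -> H1 at depth 26
  Q 91.0.0.31: descend 01011011000000 ; hops seen [H1] ; pick H1
  add 89.160.0.0/12 -> H1 at depth 12
  add 91.0.0.0/8 -> H0 at depth 8
  Q 139.234.51.134: descend 10 ; hops seen [∅] ; pick no-route
  add 89.171.188.0/23 -> H2 at depth 23
  add 89.0.0.0/8 -> H1 at depth 8
  Q 91.3.181.6: descend 01011011000000111011010100 ; hops seen [H0,H1,H1] ; pick H1
  Q 91.3.181.0: descend 01011011000000111011010100 ; hops seen [H0,H1,H1] ; pick H1
  Q 91.3.181.1: descend 01011011000000111011010100 ; hops seen [H0,H1,H1] ; pick H1
  add 190.0.0.0/8 -> H0 at depth 8
  add 91.0.0.0/12 -> H1 at depth 12
  - 89.171.188.0/23 clear@23
  Q 89.160.0.137: descend 010110011010 ; hops seen [H1,H1] ; pick H1
  - 91.0.0.0/8 clear@8
  add 91.3.0.0/16 -> H0 at depth 16
  Q 91.3.181.1: descend 01011011000000111011010100 ; hops seen [H1,H0,H1] ; pick H1
  add 160.0.0.0/3 -> H1 at depth 3
  add 89.160.0.0/12 -> H1 at depth 12
  Q 160.115.71.123: descend 101 ; hops seen [H1] ; pick H1
  add 91.0.0.0/10 -> H0 at depth 10

== LOOKUPS ==
["H1","H1","H1","no-route","H1","H1","H1","H1","H1","H1"]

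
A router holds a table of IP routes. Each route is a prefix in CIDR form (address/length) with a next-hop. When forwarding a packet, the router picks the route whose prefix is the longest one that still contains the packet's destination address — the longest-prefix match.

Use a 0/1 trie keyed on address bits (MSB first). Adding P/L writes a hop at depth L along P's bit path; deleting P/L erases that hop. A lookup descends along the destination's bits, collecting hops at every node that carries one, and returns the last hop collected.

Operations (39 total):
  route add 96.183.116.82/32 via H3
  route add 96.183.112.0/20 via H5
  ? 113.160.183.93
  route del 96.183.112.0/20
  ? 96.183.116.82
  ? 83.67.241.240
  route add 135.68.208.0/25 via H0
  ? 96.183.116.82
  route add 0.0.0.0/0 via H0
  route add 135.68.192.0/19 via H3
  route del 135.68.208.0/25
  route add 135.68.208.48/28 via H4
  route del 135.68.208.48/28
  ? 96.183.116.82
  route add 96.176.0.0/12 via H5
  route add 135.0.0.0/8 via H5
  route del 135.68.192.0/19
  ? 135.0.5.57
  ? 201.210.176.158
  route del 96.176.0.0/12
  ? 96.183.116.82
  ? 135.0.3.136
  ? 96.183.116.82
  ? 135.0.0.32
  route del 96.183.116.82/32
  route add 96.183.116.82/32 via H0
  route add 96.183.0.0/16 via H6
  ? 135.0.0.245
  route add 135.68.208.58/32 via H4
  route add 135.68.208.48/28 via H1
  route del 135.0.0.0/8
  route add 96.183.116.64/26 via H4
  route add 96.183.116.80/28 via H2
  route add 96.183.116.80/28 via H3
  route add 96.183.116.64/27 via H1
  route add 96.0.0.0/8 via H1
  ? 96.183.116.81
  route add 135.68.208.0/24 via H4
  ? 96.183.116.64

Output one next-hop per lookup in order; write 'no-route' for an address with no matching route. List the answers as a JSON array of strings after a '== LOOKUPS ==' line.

Trace:
  + 96.183.116.82/32 (H3) depth=32
  + 96.183.112.0/20 (H5) depth=20
  Q 113.160.183.93: descend 011 ; hops seen [∅] ; pick no-route
  del 96.183.112.0/20 (clear depth 20)
  Q 96.183.116.82: descend 01100000101101110111010001010010 ; hops seen [H3] ; pick H3
  Q 83.67.241.240: descend 01 ; hops seen [∅] ; pick no-route
  + 135.68.208.0/25 (H0) depth=25
  Q 96.183.116.82: descend 01100000101101110111010001010010 ; hops seen [H3] ; pick H3
  + 0.0.0.0/0 (H0) depth=0
  + 135.68.192.0/19 (H3) depth=19
  del 135.68.208.0/25 (clear depth 25)
  + 135.68.208.48/28 (H4) depth=28
  del 135.68.208.48/28 (clear depth 28)
  Q 96.183.116.82: descend 01100000101101110111010001010010 ; hops seen [H0,H3] ; pick H3
  + 96.176.0.0/12 (H5) depth=12
  + 135.0.0.0/8 (H5) depth=8
  del 135.68.192.0/19 (clear depth 19)
  Q 135.0.5.57: descend 100001110 ; hops seen [H0,H5] ; pick H5
  Q 201.210.176.158: descend 1 ; hops seen [H0] ; pick H0
  del 96.176.0.0/12 (clear depth 12)
  Q 96.183.116.82: descend 01100000101101110111010001010010 ; hops seen [H0,H3] ; pick H3
  Q 135.0.3.136: descend 100001110 ; hops seen [H0,H5] ; pick H5
  Q 96.183.116.82: descend 01100000101101110111010001010010 ; hops seen [H0,H3] ; pick H3
  Q 135.0.0.32: descend 100001110 ; hops seen [H0,H5] ; pick H5
  del 96.183.116.82/32 (clear depth 32)
  + 96.183.116.82/32 (H0) depth=32
  + 96.183.0.0/16 (H6) depth=16
  Q 135.0.0.245: descend 100001110 ; hops seen [H0,H5] ; pick H5
  + 135.68.208.58/32 (H4) depth=32
  + 135.68.208.48/28 (H1) depth=28
  del 135.0.0.0/8 (clear depth 8)
  + 96.183.116.64/26 (H4) depth=26
  + 96.183.116.80/28 (H2) depth=28
  + 96.183.116.80/28 (H3) depth=28
  + 96.183.116.64/27 (H1) depth=27
  + 96.0.0.0/8 (H1) depth=8
  Q 96.183.116.81: descend 011000001011011101110100010100 ; hops seen [H0,H1,H6,H4,H1,H3] ; pick H3
  + 135.68.208.0/24 (H4) depth=24
  Q 96.183.116.64: descend 011000001011011101110100010 ; hops seen [H0,H1,H6,H4,H1] ; pick H1

== LOOKUPS ==
["no-route","H3","no-route","H3","H3","H5","H0","H3","H5","H3","H5","H5","H3","H1"]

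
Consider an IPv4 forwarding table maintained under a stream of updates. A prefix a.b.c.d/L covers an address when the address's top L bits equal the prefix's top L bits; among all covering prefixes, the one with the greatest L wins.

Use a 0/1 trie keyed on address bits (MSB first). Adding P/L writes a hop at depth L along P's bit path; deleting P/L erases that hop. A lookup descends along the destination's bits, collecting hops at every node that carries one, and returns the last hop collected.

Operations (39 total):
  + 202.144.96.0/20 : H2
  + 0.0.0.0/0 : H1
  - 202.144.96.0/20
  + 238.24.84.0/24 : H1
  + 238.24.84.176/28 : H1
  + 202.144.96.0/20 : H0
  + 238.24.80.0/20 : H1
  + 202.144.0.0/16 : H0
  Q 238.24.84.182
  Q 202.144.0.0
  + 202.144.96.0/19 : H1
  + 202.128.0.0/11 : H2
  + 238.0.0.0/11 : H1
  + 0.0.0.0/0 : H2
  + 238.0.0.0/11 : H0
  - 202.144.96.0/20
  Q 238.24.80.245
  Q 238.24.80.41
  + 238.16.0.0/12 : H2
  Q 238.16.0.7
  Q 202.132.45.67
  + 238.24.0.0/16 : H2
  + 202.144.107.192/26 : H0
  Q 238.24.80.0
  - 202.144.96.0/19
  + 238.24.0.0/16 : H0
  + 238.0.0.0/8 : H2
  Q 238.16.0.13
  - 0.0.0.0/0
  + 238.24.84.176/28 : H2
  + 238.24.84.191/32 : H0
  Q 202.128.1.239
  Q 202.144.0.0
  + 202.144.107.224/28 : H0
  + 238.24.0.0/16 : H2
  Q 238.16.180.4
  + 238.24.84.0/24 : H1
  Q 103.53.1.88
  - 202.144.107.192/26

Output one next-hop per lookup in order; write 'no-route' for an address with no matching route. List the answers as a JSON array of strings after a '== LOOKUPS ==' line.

Trace:
  add 202.144.96.0/20 -> H2 at depth 20
  add 0.0.0.0/0 -> H1 at depth 0
  - 202.144.96.0/20 clear@20
  add 238.24.84.0/24 -> H1 at depth 24
  add 238.24.84.176/28 -> H1 at depth 28
  add 202.144.96.0/20 -> H0 at depth 20
  add 238.24.80.0/20 -> H1 at depth 20
  add 202.144.0.0/16 -> H0 at depth 16
  Q 238.24.84.182: descend 1110111000011000010101001011 ; hops seen [H1,H1,H1,H1] ; pick H1
  Q 202.144.0.0: descend 11001010100100000 ; hops seen [H1,H0] ; pick H0
  add 202.144.96.0/19 -> H1 at depth 19
  add 202.128.0.0/11 -> H2 at depth 11
  add 238.0.0.0/11 -> H1 at depth 11
  add 0.0.0.0/0 -> H2 at depth 0
  add 238.0.0.0/11 -> H0 at depth 11
  - 202.144.96.0/20 clear@20
  Q 238.24.80.245: descend 111011100001100001010 ; hops seen [H2,H0,H1] ; pick H1
  Q 238.24.80.41: descend 111011100001100001010 ; hops seen [H2,H0,H1] ; pick H1
  add 238.16.0.0/12 -> H2 at depth 12
  Q 238.16.0.7: descend 111011100001 ; hops seen [H2,H0,H2] ; pick H2
  Q 202.132.45.67: descend 11001010100 ; hops seen [H2,H2] ; pick H2
  add 238.24.0.0/16 -> H2 at depth 16
  add 202.144.107.192/26 -> H0 at depth 26
  Q 238.24.80.0: descend 111011100001100001010 ; hops seen [H2,H0,H2,H2,H1] ; pick H1
  - 202.144.96.0/19 clear@19
  add 238.24.0.0/16 -> H0 at depth 16
  add 238.0.0.0/8 -> H2 at depth 8
  Q 238.16.0.13: descend 111011100001 ; hops seen [H2,H2,H0,H2] ; pick H2
  - 0.0.0.0/0 clear@0
  add 238.24.84.176/28 -> H2 at depth 28
  add 238.24.84.191/32 -> H0 at depth 32
  Q 202.128.1.239: descend 11001010100 ; hops seen [H2] ; pick H2
  Q 202.144.0.0: descend 11001010100100000 ; hops seen [H2,H0] ; pick H0
  add 202.144.107.224/28 -> H0 at depth 28
  add 238.24.0.0/16 -> H2 at depth 16
  Q 238.16.180.4: descend 111011100001 ; hops seen [H2,H0,H2] ; pick H2
  add 238.24.84.0/24 -> H1 at depth 24
  Q 103.53.1.88: descend ε ; hops seen [∅] ; pick no-route
  - 202.144.107.192/26 clear@26

== LOOKUPS ==
["H1","H0","H1","H1","H2","H2","H1","H2","H2","H0","H2","no-route"]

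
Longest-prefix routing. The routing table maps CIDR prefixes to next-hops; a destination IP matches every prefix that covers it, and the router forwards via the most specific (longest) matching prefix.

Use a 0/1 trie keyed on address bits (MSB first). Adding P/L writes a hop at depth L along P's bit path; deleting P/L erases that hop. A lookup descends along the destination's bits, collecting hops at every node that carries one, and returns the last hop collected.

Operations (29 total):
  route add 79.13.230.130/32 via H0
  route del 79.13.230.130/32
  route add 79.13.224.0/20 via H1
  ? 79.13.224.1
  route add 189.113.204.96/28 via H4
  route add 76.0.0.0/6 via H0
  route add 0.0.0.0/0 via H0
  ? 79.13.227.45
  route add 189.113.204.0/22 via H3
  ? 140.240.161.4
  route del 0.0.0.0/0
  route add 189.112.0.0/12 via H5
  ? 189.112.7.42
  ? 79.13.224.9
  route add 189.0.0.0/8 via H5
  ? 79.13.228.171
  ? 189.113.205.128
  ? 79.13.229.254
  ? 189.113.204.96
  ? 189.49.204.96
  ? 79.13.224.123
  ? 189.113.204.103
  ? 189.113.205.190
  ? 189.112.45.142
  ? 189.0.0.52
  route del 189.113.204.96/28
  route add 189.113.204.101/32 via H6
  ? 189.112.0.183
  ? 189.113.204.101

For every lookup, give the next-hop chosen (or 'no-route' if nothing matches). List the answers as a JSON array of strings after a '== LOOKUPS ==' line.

Trace:
  + 79.13.230.130/32 (H0) depth=32
  - 79.13.230.130/32 clear@32
  + 79.13.224.0/20 (H1) depth=20
  Q 79.13.224.1: descend 010011110000110111100 ; hops seen [H1] ; pick H1
  + 189.113.204.96/28 (H4) depth=28
  + 76.0.0.0/6 (H0) depth=6
  + 0.0.0.0/0 (H0) depth=0
  Q 79.13.227.45: descend 010011110000110111100 ; hops seen [H0,H0,H1] ; pick H1
  + 189.113.204.0/22 (H3) depth=22
  Q 140.240.161.4: descend 10 ; hops seen [H0] ; pick H0
  - 0.0.0.0/0 clear@0
  + 189.112.0.0/12 (H5) depth=12
  Q 189.112.7.42: descend 101111010111000 ; hops seen [H5] ; pick H5
  Q 79.13.224.9: descend 010011110000110111100 ; hops seen [H0,H1] ; pick H1
  + 189.0.0.0/8 (H5) depth=8
  Q 79.13.228.171: descend 0100111100001101111001 ; hops seen [H0,H1] ; pick H1
  Q 189.113.205.128: descend 10111101011100011100110 ; hops seen [H5,H5,H3] ; pick H3
  Q 79.13.229.254: descend 0100111100001101111001 ; hops seen [H0,H1] ; pick H1
  Q 189.113.204.96: descend 1011110101110001110011000110 ; hops seen [H5,H5,H3,H4] ; pick H4
  Q 189.49.204.96: descend 101111010 ; hops seen [H5] ; pick H5
  Q 79.13.224.123: descend 010011110000110111100 ; hops seen [H0,H1] ; pick H1
  Q 189.113.204.103: descend 1011110101110001110011000110 ; hops seen [H5,H5,H3,H4] ; pick H4
  Q 189.113.205.190: descend 10111101011100011100110 ; hops seen [H5,H5,H3] ; pick H3
  Q 189.112.45.142: descend 101111010111000 ; hops seen [H5,H5] ; pick H5
  Q 189.0.0.52: descend 101111010 ; hops seen [H5] ; pick H5
  - 189.113.204.96/28 clear@28
  + 189.113.204.101/32 (H6) depth=32
  Q 189.112.0.183: descend 101111010111000 ; hops seen [H5,H5] ; pick H5
  Q 189.113.204.101: descend 10111101011100011100110001100101 ; hops seen [H5,H5,H3,H6] ; pick H6

== LOOKUPS ==
["H1","H1","H0","H5","H1","H1","H3","H1","H4","H5","H1","H4","H3","H5","H5","H5","H6"]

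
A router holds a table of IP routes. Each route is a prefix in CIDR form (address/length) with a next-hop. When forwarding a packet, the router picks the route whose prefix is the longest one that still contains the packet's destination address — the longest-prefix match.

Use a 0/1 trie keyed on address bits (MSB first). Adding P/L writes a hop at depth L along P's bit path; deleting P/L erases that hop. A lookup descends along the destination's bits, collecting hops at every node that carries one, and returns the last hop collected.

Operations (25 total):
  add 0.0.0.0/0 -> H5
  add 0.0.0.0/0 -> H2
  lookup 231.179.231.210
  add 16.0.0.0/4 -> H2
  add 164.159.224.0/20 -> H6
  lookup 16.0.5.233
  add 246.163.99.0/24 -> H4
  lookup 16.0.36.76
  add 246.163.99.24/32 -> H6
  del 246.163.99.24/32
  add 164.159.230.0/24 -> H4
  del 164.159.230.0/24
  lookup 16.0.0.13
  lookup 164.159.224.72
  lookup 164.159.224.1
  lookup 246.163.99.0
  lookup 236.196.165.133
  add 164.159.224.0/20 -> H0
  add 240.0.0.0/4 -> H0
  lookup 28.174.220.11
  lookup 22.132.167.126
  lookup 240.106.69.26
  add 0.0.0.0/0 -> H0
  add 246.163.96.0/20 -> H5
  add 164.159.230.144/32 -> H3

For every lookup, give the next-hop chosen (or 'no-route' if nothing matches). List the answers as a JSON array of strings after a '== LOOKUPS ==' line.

Apply in order:
  add 0.0.0.0/0 -> H5 at depth 0
  add 0.0.0.0/0 -> H2 at depth 0
  ? 231.179.231.210  path d0:H2  best=H2
  add 16.0.0.0/4 -> H2 at depth 4
  add 164.159.224.0/20 -> H6 at depth 20
  ? 16.0.5.233  path d0:H2→d1:-→d2:-→d3:-→d4:H2  best=H2
  add 246.163.99.0/24 -> H4 at depth 24
  ? 16.0.36.76  path d0:H2→d1:-→d2:-→d3:-→d4:H2  best=H2
  add 246.163.99.24/32 -> H6 at depth 32
  - 246.163.99.24/32 clear@32
  add 164.159.230.0/24 -> H4 at depth 24
  - 164.159.230.0/24 clear@24
  ? 16.0.0.13  path d0:H2→d1:-→d2:-→d3:-→d4:H2  best=H2
  ? 164.159.224.72  path d0:H2→d1:-→d2:-→d3:-→d4:-→d5:-→d6:-→d7:-→d8:-→d9:-→d10:-→d11:-→d12:-→d13:-→d14:-→d15:-→d16:-→d17:-→d18:-→d19:-→d20:H6→d21:-  best=H6
  ? 164.159.224.1  path d0:H2→d1:-→d2:-→d3:-→d4:-→d5:-→d6:-→d7:-→d8:-→d9:-→d10:-→d11:-→d12:-→d13:-→d14:-→d15:-→d16:-→d17:-→d18:-→d19:-→d20:H6→d21:-  best=H6
  ? 246.163.99.0  path d0:H2→d1:-→d2:-→d3:-→d4:-→d5:-→d6:-→d7:-→d8:-→d9:-→d10:-→d11:-→d12:-→d13:-→d14:-→d15:-→d16:-→d17:-→d18:-→d19:-→d20:-→d21:-→d22:-→d23:-→d24:H4→d25:-→d26:-→d27:-  best=H4
  ? 236.196.165.133  path d0:H2→d1:-→d2:-→d3:-  best=H2
  add 164.159.224.0/20 -> H0 at depth 20
  add 240.0.0.0/4 -> H0 at depth 4
  ? 28.174.220.11  path d0:H2→d1:-→d2:-→d3:-→d4:H2  best=H2
  ? 22.132.167.126  path d0:H2→d1:-→d2:-→d3:-→d4:H2  best=H2
  ? 240.106.69.26  path d0:H2→d1:-→d2:-→d3:-→d4:H0→d5:-  best=H0
  add 0.0.0.0/0 -> H0 at depth 0
  add 246.163.96.0/20 -> H5 at depth 20
  add 164.159.230.144/32 -> H3 at depth 32

== LOOKUPS ==
["H2","H2","H2","H2","H6","H6","H4","H2","H2","H2","H0"]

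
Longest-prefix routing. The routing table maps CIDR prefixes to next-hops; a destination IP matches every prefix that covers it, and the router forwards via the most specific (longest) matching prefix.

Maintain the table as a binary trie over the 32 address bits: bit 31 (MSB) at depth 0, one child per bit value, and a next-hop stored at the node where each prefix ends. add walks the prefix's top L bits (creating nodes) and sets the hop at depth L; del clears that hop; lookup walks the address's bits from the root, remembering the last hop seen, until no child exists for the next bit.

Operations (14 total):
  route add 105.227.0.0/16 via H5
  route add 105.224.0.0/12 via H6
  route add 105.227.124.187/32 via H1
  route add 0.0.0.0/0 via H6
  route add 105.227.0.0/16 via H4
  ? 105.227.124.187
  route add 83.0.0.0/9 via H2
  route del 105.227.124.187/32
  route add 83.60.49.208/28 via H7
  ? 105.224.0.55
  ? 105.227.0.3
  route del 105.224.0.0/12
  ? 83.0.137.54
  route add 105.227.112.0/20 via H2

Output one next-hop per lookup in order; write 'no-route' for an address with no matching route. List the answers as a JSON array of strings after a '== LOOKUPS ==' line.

Trace:
  + 105.227.0.0/16 (H5) depth=16
  + 105.224.0.0/12 (H6) depth=12
  + 105.227.124.187/32 (H1) depth=32
  + 0.0.0.0/0 (H6) depth=0
  + 105.227.0.0/16 (H4) depth=16
  Q 105.227.124.187: descend 01101001111000110111110010111011 ; hops seen [H6,H6,H4,H1] ; pick H1
  + 83.0.0.0/9 (H2) depth=9
  del 105.227.124.187/32 (clear depth 32)
  + 83.60.49.208/28 (H7) depth=28
  Q 105.224.0.55: descend 01101001111000 ; hops seen [H6,H6] ; pick H6
  Q 105.227.0.3: descend 01101001111000110 ; hops seen [H6,H6,H4] ; pick H4
  del 105.224.0.0/12 (clear depth 12)
  Q 83.0.137.54: descend 0101001100 ; hops seen [H6,H2] ; pick H2
  + 105.227.112.0/20 (H2) depth=20

== LOOKUPS ==
["H1","H6","H4","H2"]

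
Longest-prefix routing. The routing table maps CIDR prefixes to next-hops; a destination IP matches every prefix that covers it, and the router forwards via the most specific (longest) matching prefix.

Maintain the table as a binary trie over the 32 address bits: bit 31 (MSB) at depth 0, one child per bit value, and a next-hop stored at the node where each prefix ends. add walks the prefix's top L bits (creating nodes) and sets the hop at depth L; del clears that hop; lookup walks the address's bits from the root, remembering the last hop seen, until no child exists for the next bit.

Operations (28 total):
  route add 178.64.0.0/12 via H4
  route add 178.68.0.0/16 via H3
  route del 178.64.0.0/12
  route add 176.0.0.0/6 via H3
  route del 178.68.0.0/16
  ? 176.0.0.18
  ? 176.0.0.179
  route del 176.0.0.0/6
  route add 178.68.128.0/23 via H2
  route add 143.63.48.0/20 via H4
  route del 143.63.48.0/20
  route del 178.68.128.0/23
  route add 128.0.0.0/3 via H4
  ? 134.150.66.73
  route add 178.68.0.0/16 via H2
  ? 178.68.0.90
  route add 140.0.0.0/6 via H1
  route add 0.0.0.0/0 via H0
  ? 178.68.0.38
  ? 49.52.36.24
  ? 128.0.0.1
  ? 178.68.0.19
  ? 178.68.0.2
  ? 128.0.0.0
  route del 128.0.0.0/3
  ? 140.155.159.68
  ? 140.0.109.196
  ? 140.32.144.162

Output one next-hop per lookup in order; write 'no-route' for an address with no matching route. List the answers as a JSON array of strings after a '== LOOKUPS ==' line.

Trace:
  + 178.64.0.0/12 (H4) depth=12
  + 178.68.0.0/16 (H3) depth=16
  - 178.64.0.0/12 clear@12
  + 176.0.0.0/6 (H3) depth=6
  - 178.68.0.0/16 clear@16
  ? 176.0.0.18  path d0:-→d1:-→d2:-→d3:-→d4:-→d5:-→d6:H3  best=H3
  ? 176.0.0.179  path d0:-→d1:-→d2:-→d3:-→d4:-→d5:-→d6:H3  best=H3
  - 176.0.0.0/6 clear@6
  + 178.68.128.0/23 (H2) depth=23
  + 143.63.48.0/20 (H4) depth=20
  - 143.63.48.0/20 clear@20
  - 178.68.128.0/23 clear@23
  + 128.0.0.0/3 (H4) depth=3
  ? 134.150.66.73  path d0:-→d1:-→d2:-→d3:H4→d4:-  best=H4
  + 178.68.0.0/16 (H2) depth=16
  ? 178.68.0.90  path d0:-→d1:-→d2:-→d3:-→d4:-→d5:-→d6:-→d7:-→d8:-→d9:-→d10:-→d11:-→d12:-→d13:-→d14:-→d15:-→d16:H2  best=H2
  + 140.0.0.0/6 (H1) depth=6
  + 0.0.0.0/0 (H0) depth=0
  ? 178.68.0.38  path d0:H0→d1:-→d2:-→d3:-→d4:-→d5:-→d6:-→d7:-→d8:-→d9:-→d10:-→d11:-→d12:-→d13:-→d14:-→d15:-→d16:H2  best=H2
  ? 49.52.36.24  path d0:H0  best=H0
  ? 128.0.0.1  path d0:H0→d1:-→d2:-→d3:H4→d4:-  best=H4
  ? 178.68.0.19  path d0:H0→d1:-→d2:-→d3:-→d4:-→d5:-→d6:-→d7:-→d8:-→d9:-→d10:-→d11:-→d12:-→d13:-→d14:-→d15:-→d16:H2  best=H2
  ? 178.68.0.2  path d0:H0→d1:-→d2:-→d3:-→d4:-→d5:-→d6:-→d7:-→d8:-→d9:-→d10:-→d11:-→d12:-→d13:-→d14:-→d15:-→d16:H2  best=H2
  ? 128.0.0.0  path d0:H0→d1:-→d2:-→d3:H4→d4:-  best=H4
  - 128.0.0.0/3 clear@3
  ? 140.155.159.68  path d0:H0→d1:-→d2:-→d3:-→d4:-→d5:-→d6:H1  best=H1
  ? 140.0.109.196  path d0:H0→d1:-→d2:-→d3:-→d4:-→d5:-→d6:H1  best=H1
  ? 140.32.144.162  path d0:H0→d1:-→d2:-→d3:-→d4:-→d5:-→d6:H1  best=H1

== LOOKUPS ==
["H3","H3","H4","H2","H2","H0","H4","H2","H2","H4","H1","H1","H1"]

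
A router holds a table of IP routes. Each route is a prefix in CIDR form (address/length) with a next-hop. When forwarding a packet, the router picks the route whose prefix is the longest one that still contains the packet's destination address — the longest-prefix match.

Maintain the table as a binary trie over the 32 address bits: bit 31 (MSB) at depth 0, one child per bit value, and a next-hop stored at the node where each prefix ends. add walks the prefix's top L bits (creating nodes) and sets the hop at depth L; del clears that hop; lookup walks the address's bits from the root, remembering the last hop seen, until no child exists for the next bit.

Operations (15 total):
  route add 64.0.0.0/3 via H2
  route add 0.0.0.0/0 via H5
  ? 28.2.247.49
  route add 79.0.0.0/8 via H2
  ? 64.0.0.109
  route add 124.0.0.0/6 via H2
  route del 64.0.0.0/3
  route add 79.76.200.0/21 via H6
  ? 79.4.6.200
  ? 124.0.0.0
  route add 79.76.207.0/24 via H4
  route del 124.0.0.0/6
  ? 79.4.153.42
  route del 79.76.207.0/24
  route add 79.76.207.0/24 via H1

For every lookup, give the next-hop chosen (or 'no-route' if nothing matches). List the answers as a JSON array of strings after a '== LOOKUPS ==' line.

Trace:
  add 64.0.0.0/3 -> H2 at depth 3
  add 0.0.0.0/0 -> H5 at depth 0
  ? 28.2.247.49  path d0:H5→d1:-  best=H5
  add 79.0.0.0/8 -> H2 at depth 8
  ? 64.0.0.109  path d0:H5→d1:-→d2:-→d3:H2→d4:-  best=H2
  add 124.0.0.0/6 -> H2 at depth 6
  - 64.0.0.0/3 clear@3
  add 79.76.200.0/21 -> H6 at depth 21
  ? 79.4.6.200  path d0:H5→d1:-→d2:-→d3:-→d4:-→d5:-→d6:-→d7:-→d8:H2→d9:-  best=H2
  ? 124.0.0.0  path d0:H5→d1:-→d2:-→d3:-→d4:-→d5:-→d6:H2  best=H2
  add 79.76.207.0/24 -> H4 at depth 24
  - 124.0.0.0/6 clear@6
  ? 79.4.153.42  path d0:H5→d1:-→d2:-→d3:-→d4:-→d5:-→d6:-→d7:-→d8:H2→d9:-  best=H2
  - 79.76.207.0/24 clear@24
  add 79.76.207.0/24 -> H1 at depth 24

== LOOKUPS ==
["H5","H2","H2","H2","H2"]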